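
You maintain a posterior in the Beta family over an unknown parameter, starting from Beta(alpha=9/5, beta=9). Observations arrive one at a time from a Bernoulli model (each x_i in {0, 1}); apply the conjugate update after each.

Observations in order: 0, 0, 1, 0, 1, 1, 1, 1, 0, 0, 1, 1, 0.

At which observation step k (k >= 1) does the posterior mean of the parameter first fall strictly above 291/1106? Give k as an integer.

obs 1: x=0 → posterior Beta(9/5, 10)
obs 2: x=0 → posterior Beta(9/5, 11)
obs 3: x=1 → posterior Beta(14/5, 11)
obs 4: x=0 → posterior Beta(14/5, 12)
obs 5: x=1 → posterior Beta(19/5, 12)
obs 6: x=1 → posterior Beta(24/5, 12)
obs 7: x=1 → posterior Beta(29/5, 12)
obs 8: x=1 → posterior Beta(34/5, 12)
obs 9: x=0 → posterior Beta(34/5, 13)
obs 10: x=0 → posterior Beta(34/5, 14)
obs 11: x=1 → posterior Beta(39/5, 14)
obs 12: x=1 → posterior Beta(44/5, 14)
obs 13: x=0 → posterior Beta(44/5, 15)

k = 6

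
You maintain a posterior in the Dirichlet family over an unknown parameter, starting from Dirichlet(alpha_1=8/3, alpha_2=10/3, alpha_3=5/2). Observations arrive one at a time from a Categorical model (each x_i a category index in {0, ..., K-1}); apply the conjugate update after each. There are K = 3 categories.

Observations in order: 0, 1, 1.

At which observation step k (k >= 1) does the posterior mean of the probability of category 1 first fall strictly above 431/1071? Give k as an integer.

obs 1: x=0 → posterior Dirichlet(11/3, 10/3, 5/2)
obs 2: x=1 → posterior Dirichlet(11/3, 13/3, 5/2)
obs 3: x=1 → posterior Dirichlet(11/3, 16/3, 5/2)

k = 2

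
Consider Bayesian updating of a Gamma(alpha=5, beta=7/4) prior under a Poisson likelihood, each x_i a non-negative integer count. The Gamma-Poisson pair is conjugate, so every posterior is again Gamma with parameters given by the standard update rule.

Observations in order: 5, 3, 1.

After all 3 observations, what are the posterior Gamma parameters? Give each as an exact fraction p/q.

obs 1: x=5 → posterior Gamma(10, 11/4)
obs 2: x=3 → posterior Gamma(13, 15/4)
obs 3: x=1 → posterior Gamma(14, 19/4)

alpha=14, beta=19/4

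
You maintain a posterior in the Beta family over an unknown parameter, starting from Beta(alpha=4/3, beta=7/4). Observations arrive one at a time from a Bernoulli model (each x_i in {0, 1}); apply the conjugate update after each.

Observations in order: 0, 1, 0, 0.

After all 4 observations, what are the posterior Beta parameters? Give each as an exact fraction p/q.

obs 1: x=0 → posterior Beta(4/3, 11/4)
obs 2: x=1 → posterior Beta(7/3, 11/4)
obs 3: x=0 → posterior Beta(7/3, 15/4)
obs 4: x=0 → posterior Beta(7/3, 19/4)

alpha=7/3, beta=19/4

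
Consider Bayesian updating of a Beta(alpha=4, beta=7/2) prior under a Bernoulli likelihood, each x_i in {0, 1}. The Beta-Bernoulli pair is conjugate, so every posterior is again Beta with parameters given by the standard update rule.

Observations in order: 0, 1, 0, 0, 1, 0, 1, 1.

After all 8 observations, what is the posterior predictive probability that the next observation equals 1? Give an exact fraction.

16/31

obs 1: x=0 → posterior Beta(4, 9/2)
obs 2: x=1 → posterior Beta(5, 9/2)
obs 3: x=0 → posterior Beta(5, 11/2)
obs 4: x=0 → posterior Beta(5, 13/2)
obs 5: x=1 → posterior Beta(6, 13/2)
obs 6: x=0 → posterior Beta(6, 15/2)
obs 7: x=1 → posterior Beta(7, 15/2)
obs 8: x=1 → posterior Beta(8, 15/2)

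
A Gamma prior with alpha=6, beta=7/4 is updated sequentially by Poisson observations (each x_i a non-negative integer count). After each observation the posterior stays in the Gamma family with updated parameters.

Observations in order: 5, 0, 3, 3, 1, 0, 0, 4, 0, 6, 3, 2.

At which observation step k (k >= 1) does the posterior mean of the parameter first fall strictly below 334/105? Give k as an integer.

obs 1: x=5 → posterior Gamma(11, 11/4)
obs 2: x=0 → posterior Gamma(11, 15/4)
obs 3: x=3 → posterior Gamma(14, 19/4)
obs 4: x=3 → posterior Gamma(17, 23/4)
obs 5: x=1 → posterior Gamma(18, 27/4)
obs 6: x=0 → posterior Gamma(18, 31/4)
obs 7: x=0 → posterior Gamma(18, 35/4)
obs 8: x=4 → posterior Gamma(22, 39/4)
obs 9: x=0 → posterior Gamma(22, 43/4)
obs 10: x=6 → posterior Gamma(28, 47/4)
obs 11: x=3 → posterior Gamma(31, 51/4)
obs 12: x=2 → posterior Gamma(33, 55/4)

k = 2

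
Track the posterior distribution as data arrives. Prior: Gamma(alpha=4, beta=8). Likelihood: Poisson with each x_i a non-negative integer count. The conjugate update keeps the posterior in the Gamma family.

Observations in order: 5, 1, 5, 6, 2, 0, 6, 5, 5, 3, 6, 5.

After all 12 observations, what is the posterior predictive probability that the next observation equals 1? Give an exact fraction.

obs 1: x=5 → posterior Gamma(9, 9)
obs 2: x=1 → posterior Gamma(10, 10)
obs 3: x=5 → posterior Gamma(15, 11)
obs 4: x=6 → posterior Gamma(21, 12)
obs 5: x=2 → posterior Gamma(23, 13)
obs 6: x=0 → posterior Gamma(23, 14)
obs 7: x=6 → posterior Gamma(29, 15)
obs 8: x=5 → posterior Gamma(34, 16)
obs 9: x=5 → posterior Gamma(39, 17)
obs 10: x=3 → posterior Gamma(42, 18)
obs 11: x=6 → posterior Gamma(48, 19)
obs 12: x=5 → posterior Gamma(53, 20)

47738156050127257600000000000000000000000000000000000000000000000000000/251097226443098886970664441840231989700105826160990622054885970191165481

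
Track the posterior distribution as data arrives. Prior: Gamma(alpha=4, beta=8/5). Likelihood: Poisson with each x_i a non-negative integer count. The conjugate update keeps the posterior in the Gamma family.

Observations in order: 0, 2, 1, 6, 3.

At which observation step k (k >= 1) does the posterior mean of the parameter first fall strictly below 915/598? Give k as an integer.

obs 1: x=0 → posterior Gamma(4, 13/5)
obs 2: x=2 → posterior Gamma(6, 18/5)
obs 3: x=1 → posterior Gamma(7, 23/5)
obs 4: x=6 → posterior Gamma(13, 28/5)
obs 5: x=3 → posterior Gamma(16, 33/5)

k = 3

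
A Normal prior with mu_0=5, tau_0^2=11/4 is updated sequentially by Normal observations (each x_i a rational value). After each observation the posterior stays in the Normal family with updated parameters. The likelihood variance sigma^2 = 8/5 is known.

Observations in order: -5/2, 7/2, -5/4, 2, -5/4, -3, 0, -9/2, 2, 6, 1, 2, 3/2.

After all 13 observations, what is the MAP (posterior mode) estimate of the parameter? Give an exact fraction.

925/1494

obs 1: x=-5/2 → posterior Normal(15/58, 88/87)
obs 2: x=7/2 → posterior Normal(215/142, 44/71)
obs 3: x=-5/4 → posterior Normal(585/788, 88/197)
obs 4: x=2 → posterior Normal(1025/1008, 22/63)
obs 5: x=-5/4 → posterior Normal(375/614, 88/307)
obs 6: x=-3 → posterior Normal(45/724, 44/181)
obs 7: x=0 → posterior Normal(15/278, 88/417)
obs 8: x=-9/2 → posterior Normal(-225/472, 11/59)
obs 9: x=2 → posterior Normal(-115/527, 88/527)
obs 10: x=6 → posterior Normal(215/582, 44/291)
obs 11: x=1 → posterior Normal(270/637, 88/637)
obs 12: x=2 → posterior Normal(95/173, 22/173)
obs 13: x=3/2 → posterior Normal(925/1494, 88/747)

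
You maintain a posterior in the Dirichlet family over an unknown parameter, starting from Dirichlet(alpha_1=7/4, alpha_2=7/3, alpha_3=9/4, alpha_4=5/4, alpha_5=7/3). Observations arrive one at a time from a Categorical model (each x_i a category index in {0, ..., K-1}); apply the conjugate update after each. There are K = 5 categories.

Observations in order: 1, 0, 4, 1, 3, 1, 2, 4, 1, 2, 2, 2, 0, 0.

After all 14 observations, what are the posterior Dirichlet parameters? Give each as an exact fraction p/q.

obs 1: x=1 → posterior Dirichlet(7/4, 10/3, 9/4, 5/4, 7/3)
obs 2: x=0 → posterior Dirichlet(11/4, 10/3, 9/4, 5/4, 7/3)
obs 3: x=4 → posterior Dirichlet(11/4, 10/3, 9/4, 5/4, 10/3)
obs 4: x=1 → posterior Dirichlet(11/4, 13/3, 9/4, 5/4, 10/3)
obs 5: x=3 → posterior Dirichlet(11/4, 13/3, 9/4, 9/4, 10/3)
obs 6: x=1 → posterior Dirichlet(11/4, 16/3, 9/4, 9/4, 10/3)
obs 7: x=2 → posterior Dirichlet(11/4, 16/3, 13/4, 9/4, 10/3)
obs 8: x=4 → posterior Dirichlet(11/4, 16/3, 13/4, 9/4, 13/3)
obs 9: x=1 → posterior Dirichlet(11/4, 19/3, 13/4, 9/4, 13/3)
obs 10: x=2 → posterior Dirichlet(11/4, 19/3, 17/4, 9/4, 13/3)
obs 11: x=2 → posterior Dirichlet(11/4, 19/3, 21/4, 9/4, 13/3)
obs 12: x=2 → posterior Dirichlet(11/4, 19/3, 25/4, 9/4, 13/3)
obs 13: x=0 → posterior Dirichlet(15/4, 19/3, 25/4, 9/4, 13/3)
obs 14: x=0 → posterior Dirichlet(19/4, 19/3, 25/4, 9/4, 13/3)

alpha_1=19/4, alpha_2=19/3, alpha_3=25/4, alpha_4=9/4, alpha_5=13/3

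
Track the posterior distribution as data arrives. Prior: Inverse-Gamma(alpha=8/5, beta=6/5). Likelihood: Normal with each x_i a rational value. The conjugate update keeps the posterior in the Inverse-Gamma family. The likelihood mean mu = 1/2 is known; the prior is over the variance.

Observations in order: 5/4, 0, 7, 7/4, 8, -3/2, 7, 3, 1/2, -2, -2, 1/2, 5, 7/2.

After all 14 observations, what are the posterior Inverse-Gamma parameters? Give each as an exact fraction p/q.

obs 1: x=5/4 → posterior Inverse-Gamma(21/10, 237/160)
obs 2: x=0 → posterior Inverse-Gamma(13/5, 257/160)
obs 3: x=7 → posterior Inverse-Gamma(31/10, 3637/160)
obs 4: x=7/4 → posterior Inverse-Gamma(18/5, 1881/80)
obs 5: x=8 → posterior Inverse-Gamma(41/10, 4131/80)
obs 6: x=-3/2 → posterior Inverse-Gamma(23/5, 4291/80)
obs 7: x=7 → posterior Inverse-Gamma(51/10, 5981/80)
obs 8: x=3 → posterior Inverse-Gamma(28/5, 6231/80)
obs 9: x=1/2 → posterior Inverse-Gamma(61/10, 6231/80)
obs 10: x=-2 → posterior Inverse-Gamma(33/5, 6481/80)
obs 11: x=-2 → posterior Inverse-Gamma(71/10, 6731/80)
obs 12: x=1/2 → posterior Inverse-Gamma(38/5, 6731/80)
obs 13: x=5 → posterior Inverse-Gamma(81/10, 7541/80)
obs 14: x=7/2 → posterior Inverse-Gamma(43/5, 7901/80)

alpha=43/5, beta=7901/80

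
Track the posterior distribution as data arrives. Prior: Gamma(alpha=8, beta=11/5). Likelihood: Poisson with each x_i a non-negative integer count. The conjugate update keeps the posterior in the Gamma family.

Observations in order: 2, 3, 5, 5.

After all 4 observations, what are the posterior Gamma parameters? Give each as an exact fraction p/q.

obs 1: x=2 → posterior Gamma(10, 16/5)
obs 2: x=3 → posterior Gamma(13, 21/5)
obs 3: x=5 → posterior Gamma(18, 26/5)
obs 4: x=5 → posterior Gamma(23, 31/5)

alpha=23, beta=31/5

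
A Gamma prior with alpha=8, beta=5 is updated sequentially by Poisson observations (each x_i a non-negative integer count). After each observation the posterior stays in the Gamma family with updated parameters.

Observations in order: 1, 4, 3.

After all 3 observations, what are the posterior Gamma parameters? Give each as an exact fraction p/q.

obs 1: x=1 → posterior Gamma(9, 6)
obs 2: x=4 → posterior Gamma(13, 7)
obs 3: x=3 → posterior Gamma(16, 8)

alpha=16, beta=8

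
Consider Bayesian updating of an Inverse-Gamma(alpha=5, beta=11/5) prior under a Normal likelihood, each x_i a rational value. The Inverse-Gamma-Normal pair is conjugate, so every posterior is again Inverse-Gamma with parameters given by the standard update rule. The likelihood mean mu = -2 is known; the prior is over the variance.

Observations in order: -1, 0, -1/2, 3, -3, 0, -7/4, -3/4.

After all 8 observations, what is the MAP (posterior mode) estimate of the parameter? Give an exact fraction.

obs 1: x=-1 → posterior Inverse-Gamma(11/2, 27/10)
obs 2: x=0 → posterior Inverse-Gamma(6, 47/10)
obs 3: x=-1/2 → posterior Inverse-Gamma(13/2, 233/40)
obs 4: x=3 → posterior Inverse-Gamma(7, 733/40)
obs 5: x=-3 → posterior Inverse-Gamma(15/2, 753/40)
obs 6: x=0 → posterior Inverse-Gamma(8, 833/40)
obs 7: x=-7/4 → posterior Inverse-Gamma(17/2, 3337/160)
obs 8: x=-3/4 → posterior Inverse-Gamma(9, 1731/80)

1731/800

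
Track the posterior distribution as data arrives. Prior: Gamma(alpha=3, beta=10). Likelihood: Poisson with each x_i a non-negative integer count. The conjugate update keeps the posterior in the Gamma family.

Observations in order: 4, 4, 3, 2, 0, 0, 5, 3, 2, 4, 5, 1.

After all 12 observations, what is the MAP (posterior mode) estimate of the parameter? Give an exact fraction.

35/22

obs 1: x=4 → posterior Gamma(7, 11)
obs 2: x=4 → posterior Gamma(11, 12)
obs 3: x=3 → posterior Gamma(14, 13)
obs 4: x=2 → posterior Gamma(16, 14)
obs 5: x=0 → posterior Gamma(16, 15)
obs 6: x=0 → posterior Gamma(16, 16)
obs 7: x=5 → posterior Gamma(21, 17)
obs 8: x=3 → posterior Gamma(24, 18)
obs 9: x=2 → posterior Gamma(26, 19)
obs 10: x=4 → posterior Gamma(30, 20)
obs 11: x=5 → posterior Gamma(35, 21)
obs 12: x=1 → posterior Gamma(36, 22)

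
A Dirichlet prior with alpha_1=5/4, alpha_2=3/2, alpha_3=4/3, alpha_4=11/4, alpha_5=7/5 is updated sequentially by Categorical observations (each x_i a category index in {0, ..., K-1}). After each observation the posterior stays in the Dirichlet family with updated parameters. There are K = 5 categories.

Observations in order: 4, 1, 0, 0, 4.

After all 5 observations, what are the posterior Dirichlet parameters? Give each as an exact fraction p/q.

alpha_1=13/4, alpha_2=5/2, alpha_3=4/3, alpha_4=11/4, alpha_5=17/5

obs 1: x=4 → posterior Dirichlet(5/4, 3/2, 4/3, 11/4, 12/5)
obs 2: x=1 → posterior Dirichlet(5/4, 5/2, 4/3, 11/4, 12/5)
obs 3: x=0 → posterior Dirichlet(9/4, 5/2, 4/3, 11/4, 12/5)
obs 4: x=0 → posterior Dirichlet(13/4, 5/2, 4/3, 11/4, 12/5)
obs 5: x=4 → posterior Dirichlet(13/4, 5/2, 4/3, 11/4, 17/5)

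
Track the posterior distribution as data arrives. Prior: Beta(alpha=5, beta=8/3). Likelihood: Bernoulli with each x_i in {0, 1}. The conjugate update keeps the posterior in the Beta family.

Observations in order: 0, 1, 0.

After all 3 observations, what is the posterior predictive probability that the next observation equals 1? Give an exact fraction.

9/16

obs 1: x=0 → posterior Beta(5, 11/3)
obs 2: x=1 → posterior Beta(6, 11/3)
obs 3: x=0 → posterior Beta(6, 14/3)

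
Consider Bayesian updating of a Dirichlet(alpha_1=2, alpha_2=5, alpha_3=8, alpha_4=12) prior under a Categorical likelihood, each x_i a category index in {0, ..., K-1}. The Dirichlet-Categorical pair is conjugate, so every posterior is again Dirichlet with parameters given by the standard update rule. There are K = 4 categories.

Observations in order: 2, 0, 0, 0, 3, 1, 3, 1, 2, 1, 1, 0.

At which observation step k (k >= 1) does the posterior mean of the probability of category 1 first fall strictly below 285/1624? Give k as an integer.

k = 2

obs 1: x=2 → posterior Dirichlet(2, 5, 9, 12)
obs 2: x=0 → posterior Dirichlet(3, 5, 9, 12)
obs 3: x=0 → posterior Dirichlet(4, 5, 9, 12)
obs 4: x=0 → posterior Dirichlet(5, 5, 9, 12)
obs 5: x=3 → posterior Dirichlet(5, 5, 9, 13)
obs 6: x=1 → posterior Dirichlet(5, 6, 9, 13)
obs 7: x=3 → posterior Dirichlet(5, 6, 9, 14)
obs 8: x=1 → posterior Dirichlet(5, 7, 9, 14)
obs 9: x=2 → posterior Dirichlet(5, 7, 10, 14)
obs 10: x=1 → posterior Dirichlet(5, 8, 10, 14)
obs 11: x=1 → posterior Dirichlet(5, 9, 10, 14)
obs 12: x=0 → posterior Dirichlet(6, 9, 10, 14)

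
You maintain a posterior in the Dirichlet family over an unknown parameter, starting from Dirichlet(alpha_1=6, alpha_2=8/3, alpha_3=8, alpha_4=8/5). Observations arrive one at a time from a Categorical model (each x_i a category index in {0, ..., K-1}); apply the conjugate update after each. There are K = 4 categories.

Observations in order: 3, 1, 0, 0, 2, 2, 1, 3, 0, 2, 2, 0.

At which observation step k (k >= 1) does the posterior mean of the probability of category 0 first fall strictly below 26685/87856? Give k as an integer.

obs 1: x=3 → posterior Dirichlet(6, 8/3, 8, 13/5)
obs 2: x=1 → posterior Dirichlet(6, 11/3, 8, 13/5)
obs 3: x=0 → posterior Dirichlet(7, 11/3, 8, 13/5)
obs 4: x=0 → posterior Dirichlet(8, 11/3, 8, 13/5)
obs 5: x=2 → posterior Dirichlet(8, 11/3, 9, 13/5)
obs 6: x=2 → posterior Dirichlet(8, 11/3, 10, 13/5)
obs 7: x=1 → posterior Dirichlet(8, 14/3, 10, 13/5)
obs 8: x=3 → posterior Dirichlet(8, 14/3, 10, 18/5)
obs 9: x=0 → posterior Dirichlet(9, 14/3, 10, 18/5)
obs 10: x=2 → posterior Dirichlet(9, 14/3, 11, 18/5)
obs 11: x=2 → posterior Dirichlet(9, 14/3, 12, 18/5)
obs 12: x=0 → posterior Dirichlet(10, 14/3, 12, 18/5)

k = 2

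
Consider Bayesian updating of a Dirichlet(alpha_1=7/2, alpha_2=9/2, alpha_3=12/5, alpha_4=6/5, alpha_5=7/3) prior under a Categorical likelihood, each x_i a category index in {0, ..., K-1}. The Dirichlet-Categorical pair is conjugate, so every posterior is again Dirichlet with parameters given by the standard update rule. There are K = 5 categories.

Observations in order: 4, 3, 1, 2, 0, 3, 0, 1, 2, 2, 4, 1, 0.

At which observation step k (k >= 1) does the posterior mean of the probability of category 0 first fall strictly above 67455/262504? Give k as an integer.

k = 7

obs 1: x=4 → posterior Dirichlet(7/2, 9/2, 12/5, 6/5, 10/3)
obs 2: x=3 → posterior Dirichlet(7/2, 9/2, 12/5, 11/5, 10/3)
obs 3: x=1 → posterior Dirichlet(7/2, 11/2, 12/5, 11/5, 10/3)
obs 4: x=2 → posterior Dirichlet(7/2, 11/2, 17/5, 11/5, 10/3)
obs 5: x=0 → posterior Dirichlet(9/2, 11/2, 17/5, 11/5, 10/3)
obs 6: x=3 → posterior Dirichlet(9/2, 11/2, 17/5, 16/5, 10/3)
obs 7: x=0 → posterior Dirichlet(11/2, 11/2, 17/5, 16/5, 10/3)
obs 8: x=1 → posterior Dirichlet(11/2, 13/2, 17/5, 16/5, 10/3)
obs 9: x=2 → posterior Dirichlet(11/2, 13/2, 22/5, 16/5, 10/3)
obs 10: x=2 → posterior Dirichlet(11/2, 13/2, 27/5, 16/5, 10/3)
obs 11: x=4 → posterior Dirichlet(11/2, 13/2, 27/5, 16/5, 13/3)
obs 12: x=1 → posterior Dirichlet(11/2, 15/2, 27/5, 16/5, 13/3)
obs 13: x=0 → posterior Dirichlet(13/2, 15/2, 27/5, 16/5, 13/3)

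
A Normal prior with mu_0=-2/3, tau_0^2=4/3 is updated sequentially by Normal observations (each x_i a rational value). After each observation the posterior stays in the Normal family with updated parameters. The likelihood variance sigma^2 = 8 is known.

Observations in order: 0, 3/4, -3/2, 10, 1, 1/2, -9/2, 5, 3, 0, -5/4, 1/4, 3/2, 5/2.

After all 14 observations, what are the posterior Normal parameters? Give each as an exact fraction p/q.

obs 1: x=0 → posterior Normal(-4/7, 8/7)
obs 2: x=3/4 → posterior Normal(-13/32, 1)
obs 3: x=-3/2 → posterior Normal(-19/36, 8/9)
obs 4: x=10 → posterior Normal(21/40, 4/5)
obs 5: x=1 → posterior Normal(25/44, 8/11)
obs 6: x=1/2 → posterior Normal(9/16, 2/3)
obs 7: x=-9/2 → posterior Normal(9/52, 8/13)
obs 8: x=5 → posterior Normal(29/56, 4/7)
obs 9: x=3 → posterior Normal(41/60, 8/15)
obs 10: x=0 → posterior Normal(41/64, 1/2)
obs 11: x=-5/4 → posterior Normal(9/17, 8/17)
obs 12: x=1/4 → posterior Normal(37/72, 4/9)
obs 13: x=3/2 → posterior Normal(43/76, 8/19)
obs 14: x=5/2 → posterior Normal(53/80, 2/5)

mu_0=53/80, tau_0^2=2/5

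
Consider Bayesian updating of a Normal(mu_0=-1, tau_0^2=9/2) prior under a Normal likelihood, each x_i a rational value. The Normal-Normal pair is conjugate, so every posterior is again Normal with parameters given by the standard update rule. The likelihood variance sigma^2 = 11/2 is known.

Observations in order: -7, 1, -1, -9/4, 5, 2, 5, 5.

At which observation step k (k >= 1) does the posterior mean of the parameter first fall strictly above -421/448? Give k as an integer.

k = 5

obs 1: x=-7 → posterior Normal(-37/10, 99/40)
obs 2: x=1 → posterior Normal(-65/29, 99/58)
obs 3: x=-1 → posterior Normal(-37/19, 99/76)
obs 4: x=-9/4 → posterior Normal(-377/188, 99/94)
obs 5: x=5 → posterior Normal(-197/224, 99/112)
obs 6: x=2 → posterior Normal(-25/52, 99/130)
obs 7: x=5 → posterior Normal(55/296, 99/148)
obs 8: x=5 → posterior Normal(235/332, 99/166)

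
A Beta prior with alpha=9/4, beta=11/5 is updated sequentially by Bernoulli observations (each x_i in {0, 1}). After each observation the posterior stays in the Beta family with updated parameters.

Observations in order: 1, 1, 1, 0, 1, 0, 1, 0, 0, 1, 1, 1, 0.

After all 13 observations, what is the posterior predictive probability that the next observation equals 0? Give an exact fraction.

144/349

obs 1: x=1 → posterior Beta(13/4, 11/5)
obs 2: x=1 → posterior Beta(17/4, 11/5)
obs 3: x=1 → posterior Beta(21/4, 11/5)
obs 4: x=0 → posterior Beta(21/4, 16/5)
obs 5: x=1 → posterior Beta(25/4, 16/5)
obs 6: x=0 → posterior Beta(25/4, 21/5)
obs 7: x=1 → posterior Beta(29/4, 21/5)
obs 8: x=0 → posterior Beta(29/4, 26/5)
obs 9: x=0 → posterior Beta(29/4, 31/5)
obs 10: x=1 → posterior Beta(33/4, 31/5)
obs 11: x=1 → posterior Beta(37/4, 31/5)
obs 12: x=1 → posterior Beta(41/4, 31/5)
obs 13: x=0 → posterior Beta(41/4, 36/5)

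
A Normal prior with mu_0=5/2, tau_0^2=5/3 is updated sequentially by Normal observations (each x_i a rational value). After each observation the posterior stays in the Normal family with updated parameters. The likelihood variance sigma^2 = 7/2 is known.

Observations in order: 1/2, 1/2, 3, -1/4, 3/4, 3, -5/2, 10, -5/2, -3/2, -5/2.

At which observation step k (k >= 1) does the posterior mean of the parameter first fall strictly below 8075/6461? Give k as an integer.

obs 1: x=1/2 → posterior Normal(115/62, 35/31)
obs 2: x=1/2 → posterior Normal(125/82, 35/41)
obs 3: x=3 → posterior Normal(185/102, 35/51)
obs 4: x=-1/4 → posterior Normal(90/61, 35/61)
obs 5: x=3/4 → posterior Normal(195/142, 35/71)
obs 6: x=3 → posterior Normal(85/54, 35/81)
obs 7: x=-5/2 → posterior Normal(205/182, 5/13)
obs 8: x=10 → posterior Normal(405/202, 35/101)
obs 9: x=-5/2 → posterior Normal(355/222, 35/111)
obs 10: x=-3/2 → posterior Normal(325/242, 35/121)
obs 11: x=-5/2 → posterior Normal(275/262, 35/131)

k = 7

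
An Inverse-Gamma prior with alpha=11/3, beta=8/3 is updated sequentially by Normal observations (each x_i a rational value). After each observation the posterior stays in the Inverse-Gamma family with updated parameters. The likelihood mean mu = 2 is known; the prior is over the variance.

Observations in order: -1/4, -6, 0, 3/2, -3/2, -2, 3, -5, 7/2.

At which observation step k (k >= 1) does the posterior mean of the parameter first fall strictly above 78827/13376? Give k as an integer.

k = 2

obs 1: x=-1/4 → posterior Inverse-Gamma(25/6, 499/96)
obs 2: x=-6 → posterior Inverse-Gamma(14/3, 3571/96)
obs 3: x=0 → posterior Inverse-Gamma(31/6, 3763/96)
obs 4: x=3/2 → posterior Inverse-Gamma(17/3, 3775/96)
obs 5: x=-3/2 → posterior Inverse-Gamma(37/6, 4363/96)
obs 6: x=-2 → posterior Inverse-Gamma(20/3, 5131/96)
obs 7: x=3 → posterior Inverse-Gamma(43/6, 5179/96)
obs 8: x=-5 → posterior Inverse-Gamma(23/3, 7531/96)
obs 9: x=7/2 → posterior Inverse-Gamma(49/6, 7639/96)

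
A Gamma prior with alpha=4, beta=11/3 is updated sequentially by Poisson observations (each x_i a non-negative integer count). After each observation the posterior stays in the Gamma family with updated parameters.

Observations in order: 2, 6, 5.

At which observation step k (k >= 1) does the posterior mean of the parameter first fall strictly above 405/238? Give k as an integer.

obs 1: x=2 → posterior Gamma(6, 14/3)
obs 2: x=6 → posterior Gamma(12, 17/3)
obs 3: x=5 → posterior Gamma(17, 20/3)

k = 2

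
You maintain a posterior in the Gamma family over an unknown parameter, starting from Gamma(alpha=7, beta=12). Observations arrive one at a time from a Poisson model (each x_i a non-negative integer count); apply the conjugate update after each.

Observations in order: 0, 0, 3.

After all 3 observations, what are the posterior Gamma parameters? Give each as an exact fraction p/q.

alpha=10, beta=15

obs 1: x=0 → posterior Gamma(7, 13)
obs 2: x=0 → posterior Gamma(7, 14)
obs 3: x=3 → posterior Gamma(10, 15)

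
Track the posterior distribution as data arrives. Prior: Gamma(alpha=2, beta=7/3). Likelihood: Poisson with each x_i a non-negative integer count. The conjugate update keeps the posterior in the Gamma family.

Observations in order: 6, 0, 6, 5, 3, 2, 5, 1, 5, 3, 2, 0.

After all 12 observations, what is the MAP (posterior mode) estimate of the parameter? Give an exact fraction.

obs 1: x=6 → posterior Gamma(8, 10/3)
obs 2: x=0 → posterior Gamma(8, 13/3)
obs 3: x=6 → posterior Gamma(14, 16/3)
obs 4: x=5 → posterior Gamma(19, 19/3)
obs 5: x=3 → posterior Gamma(22, 22/3)
obs 6: x=2 → posterior Gamma(24, 25/3)
obs 7: x=5 → posterior Gamma(29, 28/3)
obs 8: x=1 → posterior Gamma(30, 31/3)
obs 9: x=5 → posterior Gamma(35, 34/3)
obs 10: x=3 → posterior Gamma(38, 37/3)
obs 11: x=2 → posterior Gamma(40, 40/3)
obs 12: x=0 → posterior Gamma(40, 43/3)

117/43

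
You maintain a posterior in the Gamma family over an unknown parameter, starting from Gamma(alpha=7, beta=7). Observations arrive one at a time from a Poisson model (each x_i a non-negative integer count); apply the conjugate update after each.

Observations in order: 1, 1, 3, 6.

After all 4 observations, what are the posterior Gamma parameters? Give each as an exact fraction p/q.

obs 1: x=1 → posterior Gamma(8, 8)
obs 2: x=1 → posterior Gamma(9, 9)
obs 3: x=3 → posterior Gamma(12, 10)
obs 4: x=6 → posterior Gamma(18, 11)

alpha=18, beta=11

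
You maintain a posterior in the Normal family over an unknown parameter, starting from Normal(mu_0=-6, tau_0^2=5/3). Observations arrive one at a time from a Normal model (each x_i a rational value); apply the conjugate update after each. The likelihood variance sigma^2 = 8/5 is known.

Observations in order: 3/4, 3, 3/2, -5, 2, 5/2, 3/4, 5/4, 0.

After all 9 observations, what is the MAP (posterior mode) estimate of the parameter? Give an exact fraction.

obs 1: x=3/4 → posterior Normal(-501/196, 40/49)
obs 2: x=3 → posterior Normal(-201/296, 20/37)
obs 3: x=3/2 → posterior Normal(-17/132, 40/99)
obs 4: x=-5 → posterior Normal(-551/496, 10/31)
obs 5: x=2 → posterior Normal(-351/596, 40/149)
obs 6: x=5/2 → posterior Normal(-101/696, 20/87)
obs 7: x=3/4 → posterior Normal(-13/398, 40/199)
obs 8: x=5/4 → posterior Normal(99/896, 5/28)
obs 9: x=0 → posterior Normal(33/332, 40/249)

33/332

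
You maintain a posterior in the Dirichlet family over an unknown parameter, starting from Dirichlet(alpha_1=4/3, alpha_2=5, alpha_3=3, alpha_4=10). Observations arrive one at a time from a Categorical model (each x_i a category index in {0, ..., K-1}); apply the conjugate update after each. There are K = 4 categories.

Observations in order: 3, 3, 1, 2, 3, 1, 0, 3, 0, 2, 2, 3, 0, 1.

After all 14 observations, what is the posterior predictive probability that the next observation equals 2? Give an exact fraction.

obs 1: x=3 → posterior Dirichlet(4/3, 5, 3, 11)
obs 2: x=3 → posterior Dirichlet(4/3, 5, 3, 12)
obs 3: x=1 → posterior Dirichlet(4/3, 6, 3, 12)
obs 4: x=2 → posterior Dirichlet(4/3, 6, 4, 12)
obs 5: x=3 → posterior Dirichlet(4/3, 6, 4, 13)
obs 6: x=1 → posterior Dirichlet(4/3, 7, 4, 13)
obs 7: x=0 → posterior Dirichlet(7/3, 7, 4, 13)
obs 8: x=3 → posterior Dirichlet(7/3, 7, 4, 14)
obs 9: x=0 → posterior Dirichlet(10/3, 7, 4, 14)
obs 10: x=2 → posterior Dirichlet(10/3, 7, 5, 14)
obs 11: x=2 → posterior Dirichlet(10/3, 7, 6, 14)
obs 12: x=3 → posterior Dirichlet(10/3, 7, 6, 15)
obs 13: x=0 → posterior Dirichlet(13/3, 7, 6, 15)
obs 14: x=1 → posterior Dirichlet(13/3, 8, 6, 15)

9/50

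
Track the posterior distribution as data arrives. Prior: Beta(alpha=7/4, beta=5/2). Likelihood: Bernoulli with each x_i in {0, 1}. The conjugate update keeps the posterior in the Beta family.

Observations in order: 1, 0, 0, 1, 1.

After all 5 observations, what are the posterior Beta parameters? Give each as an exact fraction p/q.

alpha=19/4, beta=9/2

obs 1: x=1 → posterior Beta(11/4, 5/2)
obs 2: x=0 → posterior Beta(11/4, 7/2)
obs 3: x=0 → posterior Beta(11/4, 9/2)
obs 4: x=1 → posterior Beta(15/4, 9/2)
obs 5: x=1 → posterior Beta(19/4, 9/2)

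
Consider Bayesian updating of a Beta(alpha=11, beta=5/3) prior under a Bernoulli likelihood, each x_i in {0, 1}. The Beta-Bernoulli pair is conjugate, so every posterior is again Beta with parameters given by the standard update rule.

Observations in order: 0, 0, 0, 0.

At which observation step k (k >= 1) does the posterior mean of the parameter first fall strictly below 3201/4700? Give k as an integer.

obs 1: x=0 → posterior Beta(11, 8/3)
obs 2: x=0 → posterior Beta(11, 11/3)
obs 3: x=0 → posterior Beta(11, 14/3)
obs 4: x=0 → posterior Beta(11, 17/3)

k = 4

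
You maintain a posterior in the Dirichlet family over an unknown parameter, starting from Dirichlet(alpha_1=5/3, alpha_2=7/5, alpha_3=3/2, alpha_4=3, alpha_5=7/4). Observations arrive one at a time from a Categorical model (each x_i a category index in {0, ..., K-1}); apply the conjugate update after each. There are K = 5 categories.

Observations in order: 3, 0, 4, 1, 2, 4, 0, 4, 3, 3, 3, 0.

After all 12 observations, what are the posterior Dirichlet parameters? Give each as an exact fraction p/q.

obs 1: x=3 → posterior Dirichlet(5/3, 7/5, 3/2, 4, 7/4)
obs 2: x=0 → posterior Dirichlet(8/3, 7/5, 3/2, 4, 7/4)
obs 3: x=4 → posterior Dirichlet(8/3, 7/5, 3/2, 4, 11/4)
obs 4: x=1 → posterior Dirichlet(8/3, 12/5, 3/2, 4, 11/4)
obs 5: x=2 → posterior Dirichlet(8/3, 12/5, 5/2, 4, 11/4)
obs 6: x=4 → posterior Dirichlet(8/3, 12/5, 5/2, 4, 15/4)
obs 7: x=0 → posterior Dirichlet(11/3, 12/5, 5/2, 4, 15/4)
obs 8: x=4 → posterior Dirichlet(11/3, 12/5, 5/2, 4, 19/4)
obs 9: x=3 → posterior Dirichlet(11/3, 12/5, 5/2, 5, 19/4)
obs 10: x=3 → posterior Dirichlet(11/3, 12/5, 5/2, 6, 19/4)
obs 11: x=3 → posterior Dirichlet(11/3, 12/5, 5/2, 7, 19/4)
obs 12: x=0 → posterior Dirichlet(14/3, 12/5, 5/2, 7, 19/4)

alpha_1=14/3, alpha_2=12/5, alpha_3=5/2, alpha_4=7, alpha_5=19/4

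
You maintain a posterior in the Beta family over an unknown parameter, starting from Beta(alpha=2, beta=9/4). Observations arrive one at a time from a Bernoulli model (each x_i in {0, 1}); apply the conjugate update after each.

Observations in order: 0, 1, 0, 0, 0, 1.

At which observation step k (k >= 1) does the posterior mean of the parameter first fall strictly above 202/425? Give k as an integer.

k = 2

obs 1: x=0 → posterior Beta(2, 13/4)
obs 2: x=1 → posterior Beta(3, 13/4)
obs 3: x=0 → posterior Beta(3, 17/4)
obs 4: x=0 → posterior Beta(3, 21/4)
obs 5: x=0 → posterior Beta(3, 25/4)
obs 6: x=1 → posterior Beta(4, 25/4)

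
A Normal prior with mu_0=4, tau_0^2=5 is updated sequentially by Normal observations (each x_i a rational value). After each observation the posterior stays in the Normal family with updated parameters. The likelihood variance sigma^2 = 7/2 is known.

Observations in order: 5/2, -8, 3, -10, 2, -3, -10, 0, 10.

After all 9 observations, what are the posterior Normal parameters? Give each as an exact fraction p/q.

mu_0=-107/97, tau_0^2=35/97

obs 1: x=5/2 → posterior Normal(53/17, 35/17)
obs 2: x=-8 → posterior Normal(-1, 35/27)
obs 3: x=3 → posterior Normal(3/37, 35/37)
obs 4: x=-10 → posterior Normal(-97/47, 35/47)
obs 5: x=2 → posterior Normal(-77/57, 35/57)
obs 6: x=-3 → posterior Normal(-107/67, 35/67)
obs 7: x=-10 → posterior Normal(-207/77, 5/11)
obs 8: x=0 → posterior Normal(-69/29, 35/87)
obs 9: x=10 → posterior Normal(-107/97, 35/97)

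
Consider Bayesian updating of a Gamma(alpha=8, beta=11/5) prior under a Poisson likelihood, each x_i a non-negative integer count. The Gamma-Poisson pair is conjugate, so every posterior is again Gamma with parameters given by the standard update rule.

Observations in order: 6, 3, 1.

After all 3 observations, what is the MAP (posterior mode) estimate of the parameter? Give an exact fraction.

85/26

obs 1: x=6 → posterior Gamma(14, 16/5)
obs 2: x=3 → posterior Gamma(17, 21/5)
obs 3: x=1 → posterior Gamma(18, 26/5)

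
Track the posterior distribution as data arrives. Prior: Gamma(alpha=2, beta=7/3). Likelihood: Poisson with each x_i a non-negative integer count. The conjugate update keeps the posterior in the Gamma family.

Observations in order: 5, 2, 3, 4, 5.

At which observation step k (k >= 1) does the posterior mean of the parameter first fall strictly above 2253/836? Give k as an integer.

obs 1: x=5 → posterior Gamma(7, 10/3)
obs 2: x=2 → posterior Gamma(9, 13/3)
obs 3: x=3 → posterior Gamma(12, 16/3)
obs 4: x=4 → posterior Gamma(16, 19/3)
obs 5: x=5 → posterior Gamma(21, 22/3)

k = 5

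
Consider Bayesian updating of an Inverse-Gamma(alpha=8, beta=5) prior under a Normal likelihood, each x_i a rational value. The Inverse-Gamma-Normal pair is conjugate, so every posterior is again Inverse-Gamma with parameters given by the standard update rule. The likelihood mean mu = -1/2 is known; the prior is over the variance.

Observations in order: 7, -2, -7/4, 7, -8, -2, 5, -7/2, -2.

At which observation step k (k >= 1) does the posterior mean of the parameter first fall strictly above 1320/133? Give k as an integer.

k = 7

obs 1: x=7 → posterior Inverse-Gamma(17/2, 265/8)
obs 2: x=-2 → posterior Inverse-Gamma(9, 137/4)
obs 3: x=-7/4 → posterior Inverse-Gamma(19/2, 1121/32)
obs 4: x=7 → posterior Inverse-Gamma(10, 2021/32)
obs 5: x=-8 → posterior Inverse-Gamma(21/2, 2921/32)
obs 6: x=-2 → posterior Inverse-Gamma(11, 2957/32)
obs 7: x=5 → posterior Inverse-Gamma(23/2, 3441/32)
obs 8: x=-7/2 → posterior Inverse-Gamma(12, 3585/32)
obs 9: x=-2 → posterior Inverse-Gamma(25/2, 3621/32)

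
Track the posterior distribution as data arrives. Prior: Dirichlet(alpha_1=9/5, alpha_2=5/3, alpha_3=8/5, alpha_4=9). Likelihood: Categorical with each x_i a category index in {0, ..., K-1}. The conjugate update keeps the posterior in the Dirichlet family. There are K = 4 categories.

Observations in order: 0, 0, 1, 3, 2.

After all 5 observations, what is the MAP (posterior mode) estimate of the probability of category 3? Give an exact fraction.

135/226

obs 1: x=0 → posterior Dirichlet(14/5, 5/3, 8/5, 9)
obs 2: x=0 → posterior Dirichlet(19/5, 5/3, 8/5, 9)
obs 3: x=1 → posterior Dirichlet(19/5, 8/3, 8/5, 9)
obs 4: x=3 → posterior Dirichlet(19/5, 8/3, 8/5, 10)
obs 5: x=2 → posterior Dirichlet(19/5, 8/3, 13/5, 10)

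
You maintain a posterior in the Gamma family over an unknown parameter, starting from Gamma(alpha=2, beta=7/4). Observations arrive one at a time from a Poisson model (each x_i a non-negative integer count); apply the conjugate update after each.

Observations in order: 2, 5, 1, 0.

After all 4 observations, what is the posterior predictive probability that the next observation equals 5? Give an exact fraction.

obs 1: x=2 → posterior Gamma(4, 11/4)
obs 2: x=5 → posterior Gamma(9, 15/4)
obs 3: x=1 → posterior Gamma(10, 19/4)
obs 4: x=0 → posterior Gamma(10, 23/4)

84926336460518705152/2954312706550833698643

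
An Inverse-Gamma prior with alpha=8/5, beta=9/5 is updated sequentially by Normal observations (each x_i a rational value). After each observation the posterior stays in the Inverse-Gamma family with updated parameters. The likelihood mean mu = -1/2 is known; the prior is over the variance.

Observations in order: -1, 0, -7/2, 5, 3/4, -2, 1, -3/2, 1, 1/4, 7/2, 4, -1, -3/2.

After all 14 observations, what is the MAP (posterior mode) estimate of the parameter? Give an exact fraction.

3629/768

obs 1: x=-1 → posterior Inverse-Gamma(21/10, 77/40)
obs 2: x=0 → posterior Inverse-Gamma(13/5, 41/20)
obs 3: x=-7/2 → posterior Inverse-Gamma(31/10, 131/20)
obs 4: x=5 → posterior Inverse-Gamma(18/5, 867/40)
obs 5: x=3/4 → posterior Inverse-Gamma(41/10, 3593/160)
obs 6: x=-2 → posterior Inverse-Gamma(23/5, 3773/160)
obs 7: x=1 → posterior Inverse-Gamma(51/10, 3953/160)
obs 8: x=-3/2 → posterior Inverse-Gamma(28/5, 4033/160)
obs 9: x=1 → posterior Inverse-Gamma(61/10, 4213/160)
obs 10: x=1/4 → posterior Inverse-Gamma(33/5, 2129/80)
obs 11: x=7/2 → posterior Inverse-Gamma(71/10, 2769/80)
obs 12: x=4 → posterior Inverse-Gamma(38/5, 3579/80)
obs 13: x=-1 → posterior Inverse-Gamma(81/10, 3589/80)
obs 14: x=-3/2 → posterior Inverse-Gamma(43/5, 3629/80)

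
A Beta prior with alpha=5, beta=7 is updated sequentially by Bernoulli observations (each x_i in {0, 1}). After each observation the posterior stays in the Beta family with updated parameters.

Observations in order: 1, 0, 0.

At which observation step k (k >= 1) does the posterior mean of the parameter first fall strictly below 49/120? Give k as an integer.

k = 3

obs 1: x=1 → posterior Beta(6, 7)
obs 2: x=0 → posterior Beta(6, 8)
obs 3: x=0 → posterior Beta(6, 9)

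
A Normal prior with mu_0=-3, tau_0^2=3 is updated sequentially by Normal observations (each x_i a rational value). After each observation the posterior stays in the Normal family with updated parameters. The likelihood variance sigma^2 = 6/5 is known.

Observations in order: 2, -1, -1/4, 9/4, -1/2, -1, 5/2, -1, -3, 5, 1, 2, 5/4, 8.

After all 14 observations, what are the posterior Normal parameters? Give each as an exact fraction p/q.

mu_0=107/96, tau_0^2=1/12

obs 1: x=2 → posterior Normal(4/7, 6/7)
obs 2: x=-1 → posterior Normal(-1/12, 1/2)
obs 3: x=-1/4 → posterior Normal(-9/68, 6/17)
obs 4: x=9/4 → posterior Normal(9/22, 3/11)
obs 5: x=-1/2 → posterior Normal(13/54, 2/9)
obs 6: x=-1 → posterior Normal(3/64, 3/16)
obs 7: x=5/2 → posterior Normal(14/37, 6/37)
obs 8: x=-1 → posterior Normal(3/14, 1/7)
obs 9: x=-3 → posterior Normal(-6/47, 6/47)
obs 10: x=5 → posterior Normal(19/52, 3/26)
obs 11: x=1 → posterior Normal(8/19, 2/19)
obs 12: x=2 → posterior Normal(17/31, 3/31)
obs 13: x=5/4 → posterior Normal(161/268, 6/67)
obs 14: x=8 → posterior Normal(107/96, 1/12)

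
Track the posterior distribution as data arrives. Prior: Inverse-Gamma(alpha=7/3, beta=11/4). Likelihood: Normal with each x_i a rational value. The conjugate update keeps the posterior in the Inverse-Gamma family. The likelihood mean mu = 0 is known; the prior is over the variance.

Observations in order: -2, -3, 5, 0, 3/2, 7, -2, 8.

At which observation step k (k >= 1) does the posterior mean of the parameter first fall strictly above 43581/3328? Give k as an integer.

k = 8

obs 1: x=-2 → posterior Inverse-Gamma(17/6, 19/4)
obs 2: x=-3 → posterior Inverse-Gamma(10/3, 37/4)
obs 3: x=5 → posterior Inverse-Gamma(23/6, 87/4)
obs 4: x=0 → posterior Inverse-Gamma(13/3, 87/4)
obs 5: x=3/2 → posterior Inverse-Gamma(29/6, 183/8)
obs 6: x=7 → posterior Inverse-Gamma(16/3, 379/8)
obs 7: x=-2 → posterior Inverse-Gamma(35/6, 395/8)
obs 8: x=8 → posterior Inverse-Gamma(19/3, 651/8)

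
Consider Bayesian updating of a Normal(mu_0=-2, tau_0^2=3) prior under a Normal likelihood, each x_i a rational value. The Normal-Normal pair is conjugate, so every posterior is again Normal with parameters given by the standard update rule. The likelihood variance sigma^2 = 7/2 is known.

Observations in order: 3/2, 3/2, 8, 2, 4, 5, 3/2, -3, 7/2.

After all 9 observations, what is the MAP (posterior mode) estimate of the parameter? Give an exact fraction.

130/61

obs 1: x=3/2 → posterior Normal(-5/13, 21/13)
obs 2: x=3/2 → posterior Normal(4/19, 21/19)
obs 3: x=8 → posterior Normal(52/25, 21/25)
obs 4: x=2 → posterior Normal(64/31, 21/31)
obs 5: x=4 → posterior Normal(88/37, 21/37)
obs 6: x=5 → posterior Normal(118/43, 21/43)
obs 7: x=3/2 → posterior Normal(127/49, 3/7)
obs 8: x=-3 → posterior Normal(109/55, 21/55)
obs 9: x=7/2 → posterior Normal(130/61, 21/61)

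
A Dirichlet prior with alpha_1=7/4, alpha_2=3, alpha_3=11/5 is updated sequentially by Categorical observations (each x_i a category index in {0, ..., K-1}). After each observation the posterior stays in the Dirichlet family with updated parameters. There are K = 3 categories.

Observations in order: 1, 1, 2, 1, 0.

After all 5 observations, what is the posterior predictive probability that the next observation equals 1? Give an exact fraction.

120/239

obs 1: x=1 → posterior Dirichlet(7/4, 4, 11/5)
obs 2: x=1 → posterior Dirichlet(7/4, 5, 11/5)
obs 3: x=2 → posterior Dirichlet(7/4, 5, 16/5)
obs 4: x=1 → posterior Dirichlet(7/4, 6, 16/5)
obs 5: x=0 → posterior Dirichlet(11/4, 6, 16/5)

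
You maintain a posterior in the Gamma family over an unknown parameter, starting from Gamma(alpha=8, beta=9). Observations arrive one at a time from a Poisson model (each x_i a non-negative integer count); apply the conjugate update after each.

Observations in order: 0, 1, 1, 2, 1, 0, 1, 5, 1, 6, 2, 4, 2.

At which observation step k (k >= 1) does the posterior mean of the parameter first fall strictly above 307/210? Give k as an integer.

obs 1: x=0 → posterior Gamma(8, 10)
obs 2: x=1 → posterior Gamma(9, 11)
obs 3: x=1 → posterior Gamma(10, 12)
obs 4: x=2 → posterior Gamma(12, 13)
obs 5: x=1 → posterior Gamma(13, 14)
obs 6: x=0 → posterior Gamma(13, 15)
obs 7: x=1 → posterior Gamma(14, 16)
obs 8: x=5 → posterior Gamma(19, 17)
obs 9: x=1 → posterior Gamma(20, 18)
obs 10: x=6 → posterior Gamma(26, 19)
obs 11: x=2 → posterior Gamma(28, 20)
obs 12: x=4 → posterior Gamma(32, 21)
obs 13: x=2 → posterior Gamma(34, 22)

k = 12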